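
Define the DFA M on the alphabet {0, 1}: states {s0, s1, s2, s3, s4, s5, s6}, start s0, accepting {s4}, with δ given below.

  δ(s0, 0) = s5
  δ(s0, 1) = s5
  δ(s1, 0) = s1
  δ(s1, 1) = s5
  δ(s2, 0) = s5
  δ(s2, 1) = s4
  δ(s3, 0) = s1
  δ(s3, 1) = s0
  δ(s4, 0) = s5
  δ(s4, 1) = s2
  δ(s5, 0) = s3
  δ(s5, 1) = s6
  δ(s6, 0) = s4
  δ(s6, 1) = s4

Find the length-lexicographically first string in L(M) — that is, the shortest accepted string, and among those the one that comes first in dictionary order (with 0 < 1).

010

A breadth-first search from s0 reaches an accepting state first via the path s0 → s5 → s6 → s4 on input 010.
No string of length < 3 is accepted (BFS exhausts all shorter strings without reaching an accepting state), and 010 is the lexicographically least accepting string of length 3.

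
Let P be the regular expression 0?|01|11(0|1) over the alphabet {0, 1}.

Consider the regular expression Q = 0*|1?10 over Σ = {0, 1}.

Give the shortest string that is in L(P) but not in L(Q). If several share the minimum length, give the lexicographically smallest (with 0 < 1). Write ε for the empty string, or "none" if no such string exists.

01

The string 01 is accepted by P but not by Q.
No shorter string lies in the difference, and 01 is the lexicographically first length-2 string in L(P) \ L(Q).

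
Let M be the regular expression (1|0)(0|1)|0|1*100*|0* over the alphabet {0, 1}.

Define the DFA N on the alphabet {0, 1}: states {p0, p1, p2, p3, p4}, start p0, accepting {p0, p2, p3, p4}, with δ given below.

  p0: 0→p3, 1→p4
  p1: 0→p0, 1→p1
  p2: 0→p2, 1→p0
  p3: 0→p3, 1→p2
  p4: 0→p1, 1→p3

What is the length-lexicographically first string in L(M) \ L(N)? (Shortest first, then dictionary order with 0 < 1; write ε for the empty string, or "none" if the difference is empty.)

10

The string 10 is accepted by M but not by N.
No shorter string lies in the difference, and 10 is the lexicographically first length-2 string in L(M) \ L(N).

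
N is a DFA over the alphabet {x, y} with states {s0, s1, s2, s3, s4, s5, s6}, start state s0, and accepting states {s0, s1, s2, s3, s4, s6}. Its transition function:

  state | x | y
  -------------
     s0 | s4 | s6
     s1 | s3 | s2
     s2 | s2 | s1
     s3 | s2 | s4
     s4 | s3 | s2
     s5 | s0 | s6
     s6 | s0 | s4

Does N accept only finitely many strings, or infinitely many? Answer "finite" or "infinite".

State s2 is reachable from the start and can reach an accepting state, and it lies on the cycle s2 → s1 → s2.
Traversing that cycle any number of times yields accepted strings of unbounded length, so the language is infinite.

infinite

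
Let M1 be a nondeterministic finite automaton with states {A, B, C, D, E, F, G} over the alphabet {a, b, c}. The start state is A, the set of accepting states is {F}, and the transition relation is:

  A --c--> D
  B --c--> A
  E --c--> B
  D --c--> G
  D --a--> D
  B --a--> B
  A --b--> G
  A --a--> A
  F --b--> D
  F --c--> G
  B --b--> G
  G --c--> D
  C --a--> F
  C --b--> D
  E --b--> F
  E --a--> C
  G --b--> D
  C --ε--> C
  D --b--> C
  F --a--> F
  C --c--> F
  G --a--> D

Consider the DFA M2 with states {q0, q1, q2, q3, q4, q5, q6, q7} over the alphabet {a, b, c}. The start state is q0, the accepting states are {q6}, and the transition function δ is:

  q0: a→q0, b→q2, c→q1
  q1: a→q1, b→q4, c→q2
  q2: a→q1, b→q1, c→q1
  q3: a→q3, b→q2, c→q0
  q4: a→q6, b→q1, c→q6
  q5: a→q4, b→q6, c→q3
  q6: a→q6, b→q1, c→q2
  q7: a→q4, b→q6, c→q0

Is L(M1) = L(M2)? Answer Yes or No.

Yes

Exploring the product automaton M1 × M2 from the start pair (A, q0), following both machines on each input symbol, reaches 5 state pairs: (A, q0), (G, q2), (D, q1), (C, q4), (F, q6).
M1 accepts in {F} and M2 accepts in {q6}. In every reachable pair the two components are either both accepting — (F, q6) — or both non-accepting, so no string is accepted by exactly one of the machines: L(M1) \ L(M2) and L(M2) \ L(M1) are both empty.
Hence every string is accepted by M1 iff it is accepted by M2, and the two languages coincide.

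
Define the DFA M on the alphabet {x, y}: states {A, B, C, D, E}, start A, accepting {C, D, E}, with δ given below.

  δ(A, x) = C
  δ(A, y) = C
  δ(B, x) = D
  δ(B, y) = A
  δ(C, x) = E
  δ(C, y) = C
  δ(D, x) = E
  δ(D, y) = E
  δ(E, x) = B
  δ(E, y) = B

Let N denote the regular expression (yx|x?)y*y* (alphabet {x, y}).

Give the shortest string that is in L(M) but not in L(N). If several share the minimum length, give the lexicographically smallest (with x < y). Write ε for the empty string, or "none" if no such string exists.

xx

The string xx is accepted by M but not by N.
No shorter string lies in the difference, and xx is the lexicographically first length-2 string in L(M) \ L(N).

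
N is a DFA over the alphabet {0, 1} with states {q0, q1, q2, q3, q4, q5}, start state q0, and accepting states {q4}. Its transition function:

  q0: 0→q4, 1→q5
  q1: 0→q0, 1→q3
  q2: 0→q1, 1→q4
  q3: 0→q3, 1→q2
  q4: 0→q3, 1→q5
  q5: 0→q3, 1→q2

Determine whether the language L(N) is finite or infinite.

infinite

State q0 is reachable from the start and can reach an accepting state, and it lies on the cycle q0 → q4 → q3 → q2 → q1 → q0.
Traversing that cycle any number of times yields accepted strings of unbounded length, so the language is infinite.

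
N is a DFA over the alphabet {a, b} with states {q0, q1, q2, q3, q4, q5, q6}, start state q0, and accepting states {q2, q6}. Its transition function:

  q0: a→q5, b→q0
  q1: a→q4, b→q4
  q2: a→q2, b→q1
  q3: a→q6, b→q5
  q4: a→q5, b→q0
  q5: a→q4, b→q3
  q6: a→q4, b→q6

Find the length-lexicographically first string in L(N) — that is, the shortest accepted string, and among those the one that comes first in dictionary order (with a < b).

A breadth-first search from q0 reaches an accepting state first via the path q0 → q5 → q3 → q6 on input aba.
No string of length < 3 is accepted (BFS exhausts all shorter strings without reaching an accepting state), and aba is the lexicographically least accepting string of length 3.

aba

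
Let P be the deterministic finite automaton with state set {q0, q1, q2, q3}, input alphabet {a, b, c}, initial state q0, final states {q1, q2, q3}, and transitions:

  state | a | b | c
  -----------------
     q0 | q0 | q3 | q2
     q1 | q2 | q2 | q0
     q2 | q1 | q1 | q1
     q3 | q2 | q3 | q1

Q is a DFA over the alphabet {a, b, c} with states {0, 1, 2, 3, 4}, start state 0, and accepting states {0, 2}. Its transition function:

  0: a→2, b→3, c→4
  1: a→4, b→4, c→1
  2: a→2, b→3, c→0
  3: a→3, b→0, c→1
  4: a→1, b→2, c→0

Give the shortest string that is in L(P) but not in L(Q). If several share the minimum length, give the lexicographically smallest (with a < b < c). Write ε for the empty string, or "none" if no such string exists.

The string b is accepted by P but not by Q.
No shorter string lies in the difference, and b is the lexicographically first length-1 string in L(P) \ L(Q).

b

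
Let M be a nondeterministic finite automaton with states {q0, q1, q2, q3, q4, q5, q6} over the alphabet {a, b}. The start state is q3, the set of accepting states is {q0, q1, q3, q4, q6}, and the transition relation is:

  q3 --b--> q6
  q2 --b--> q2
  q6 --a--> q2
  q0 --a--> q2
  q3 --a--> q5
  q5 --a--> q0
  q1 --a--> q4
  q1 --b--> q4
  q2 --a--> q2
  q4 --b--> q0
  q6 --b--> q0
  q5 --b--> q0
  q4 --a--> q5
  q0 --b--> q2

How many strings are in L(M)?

5

The useful subgraph on states {q0, q3, q5, q6} is acyclic, so L(M) is finite; the longest accepting path visits 3 useful states, giving maximum string length 2.
Counting accepting paths from q3 by length: 1 of length 0, 1 of length 1, 3 of length 2. Total 5.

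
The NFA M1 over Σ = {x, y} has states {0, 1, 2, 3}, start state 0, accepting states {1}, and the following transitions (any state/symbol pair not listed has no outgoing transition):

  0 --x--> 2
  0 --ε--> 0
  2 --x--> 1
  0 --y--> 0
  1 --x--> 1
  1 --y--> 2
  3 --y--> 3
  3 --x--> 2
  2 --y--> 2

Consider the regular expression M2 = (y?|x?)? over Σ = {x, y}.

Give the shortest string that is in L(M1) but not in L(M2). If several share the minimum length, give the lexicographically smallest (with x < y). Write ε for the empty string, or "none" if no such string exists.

The string xx is accepted by M1 but not by M2.
No shorter string lies in the difference, and xx is the lexicographically first length-2 string in L(M1) \ L(M2).

xx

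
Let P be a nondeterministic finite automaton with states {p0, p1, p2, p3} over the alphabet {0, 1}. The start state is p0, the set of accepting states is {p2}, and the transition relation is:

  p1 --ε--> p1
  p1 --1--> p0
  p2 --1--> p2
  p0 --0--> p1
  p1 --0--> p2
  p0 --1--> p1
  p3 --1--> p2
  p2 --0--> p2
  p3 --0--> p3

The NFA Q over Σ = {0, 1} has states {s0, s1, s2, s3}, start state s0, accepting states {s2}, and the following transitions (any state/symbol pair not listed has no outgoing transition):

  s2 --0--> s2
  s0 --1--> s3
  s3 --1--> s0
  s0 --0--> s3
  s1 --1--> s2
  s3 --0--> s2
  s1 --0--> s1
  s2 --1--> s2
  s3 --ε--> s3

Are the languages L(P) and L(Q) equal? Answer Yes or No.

Yes

Exploring the product automaton P × Q from the start pair (p0, s0), following both machines on each input symbol, reaches 3 state pairs: (p0, s0), (p1, s3), (p2, s2).
P accepts in {p2} and Q accepts in {s2}. In every reachable pair the two components are either both accepting — (p2, s2) — or both non-accepting, so no string is accepted by exactly one of the machines: L(P) \ L(Q) and L(Q) \ L(P) are both empty.
Hence every string is accepted by P iff it is accepted by Q, and the two languages coincide.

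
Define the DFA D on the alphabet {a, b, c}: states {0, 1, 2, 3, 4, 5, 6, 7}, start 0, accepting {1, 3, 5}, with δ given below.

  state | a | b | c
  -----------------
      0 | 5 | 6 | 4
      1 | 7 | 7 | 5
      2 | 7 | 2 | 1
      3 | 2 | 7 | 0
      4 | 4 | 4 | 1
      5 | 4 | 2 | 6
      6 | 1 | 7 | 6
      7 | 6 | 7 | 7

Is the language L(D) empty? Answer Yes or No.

No

The string a is accepted: the run 0 → 5 ends in the accepting state 5.
Since at least one string is accepted, L(D) is not empty.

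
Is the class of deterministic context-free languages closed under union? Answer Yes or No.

{aⁿbⁿ : n≥0} and {aⁿb²ⁿ : n≥0} are each accepted by a deterministic PDA (push the a's; pop one per b, respectively one per two b's), but their union U is not. Suppose a DPDA M accepted U. Being deterministic, M has a single run on aⁿb²ⁿ, and since aⁿbⁿ ∈ U that run passes through an accepting configuration right after consuming the prefix aⁿbⁿ and then goes on to accept again after n more b's. Build an ordinary (nondeterministic) PDA M′ that simulates M on a's and b's and, at any moment when M is in an accepting state, may switch to a second mode in which it reads only c's, feeding each c to M as a b; M′ accepts when M does. Then M′ accepts aⁱbʲcᵏ (k≥1) exactly when both aⁱbʲ ∈ U and aⁱbʲ⁺ᵏ ∈ U, and checking the four cases (i=j or j=2i, combined with j+k=i or j+k=2i) leaves only i=j=k: so L(M′) ∩ a*b*c⁺ = {aⁿbⁿcⁿ : n≥1} would be context-free, which it is not (pumping lemma) — contradiction. (The union is an unambiguous CFL; it is determinism, not unambiguity, that fails.)

No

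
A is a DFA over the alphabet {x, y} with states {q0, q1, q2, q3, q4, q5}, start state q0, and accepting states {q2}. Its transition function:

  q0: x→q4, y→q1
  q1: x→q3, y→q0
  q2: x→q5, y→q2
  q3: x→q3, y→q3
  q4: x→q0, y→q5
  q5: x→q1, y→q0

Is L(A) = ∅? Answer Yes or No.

The states reachable from the start state are {q0, q1, q3, q4, q5}.
None of the accepting states {q2} is reachable, so no string is accepted and L(A) = ∅.

Yes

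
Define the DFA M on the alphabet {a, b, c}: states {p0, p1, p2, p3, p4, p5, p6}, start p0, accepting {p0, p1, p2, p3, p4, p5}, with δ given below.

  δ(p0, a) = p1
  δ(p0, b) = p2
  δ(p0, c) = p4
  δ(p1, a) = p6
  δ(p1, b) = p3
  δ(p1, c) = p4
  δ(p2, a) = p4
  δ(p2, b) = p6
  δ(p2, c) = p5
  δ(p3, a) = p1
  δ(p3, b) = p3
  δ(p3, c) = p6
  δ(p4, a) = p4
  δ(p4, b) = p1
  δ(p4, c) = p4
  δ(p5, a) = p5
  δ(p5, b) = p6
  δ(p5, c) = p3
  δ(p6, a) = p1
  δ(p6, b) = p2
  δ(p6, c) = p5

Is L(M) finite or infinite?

State p1 is reachable from the start and can reach an accepting state, and it lies on the cycle p1 → p3 → p1.
Traversing that cycle any number of times yields accepted strings of unbounded length, so the language is infinite.

infinite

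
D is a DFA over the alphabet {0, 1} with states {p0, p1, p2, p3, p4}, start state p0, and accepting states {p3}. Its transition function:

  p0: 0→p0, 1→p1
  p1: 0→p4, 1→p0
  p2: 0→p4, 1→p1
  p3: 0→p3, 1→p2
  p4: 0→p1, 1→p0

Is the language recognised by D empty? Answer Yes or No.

Yes

The states reachable from the start state are {p0, p1, p4}.
None of the accepting states {p3} is reachable, so no string is accepted and L(D) = ∅.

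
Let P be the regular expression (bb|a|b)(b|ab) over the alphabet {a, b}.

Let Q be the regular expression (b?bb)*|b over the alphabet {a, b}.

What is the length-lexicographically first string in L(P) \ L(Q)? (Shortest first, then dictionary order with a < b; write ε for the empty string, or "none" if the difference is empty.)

The string ab is accepted by P but not by Q.
No shorter string lies in the difference, and ab is the lexicographically first length-2 string in L(P) \ L(Q).

ab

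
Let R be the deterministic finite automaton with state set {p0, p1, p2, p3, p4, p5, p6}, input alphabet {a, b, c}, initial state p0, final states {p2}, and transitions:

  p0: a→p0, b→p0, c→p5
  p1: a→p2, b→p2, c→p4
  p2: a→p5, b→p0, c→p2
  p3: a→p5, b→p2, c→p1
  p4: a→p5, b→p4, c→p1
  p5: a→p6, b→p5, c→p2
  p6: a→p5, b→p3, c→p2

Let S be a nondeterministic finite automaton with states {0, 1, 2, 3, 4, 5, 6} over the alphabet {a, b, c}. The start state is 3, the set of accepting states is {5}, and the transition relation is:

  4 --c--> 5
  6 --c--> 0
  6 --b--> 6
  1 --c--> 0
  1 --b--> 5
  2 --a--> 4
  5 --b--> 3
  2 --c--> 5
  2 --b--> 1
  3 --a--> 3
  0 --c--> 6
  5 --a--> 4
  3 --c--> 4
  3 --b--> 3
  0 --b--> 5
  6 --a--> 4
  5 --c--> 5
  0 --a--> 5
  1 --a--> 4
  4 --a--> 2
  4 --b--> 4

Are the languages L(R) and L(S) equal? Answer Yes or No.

Exploring the product automaton R × S from the start pair (p0, 3), following both machines on each input symbol, reaches 7 state pairs: (p0, 3), (p5, 4), (p6, 2), (p2, 5), (p3, 1), (p1, 0), (p4, 6).
R accepts in {p2} and S accepts in {5}. In every reachable pair the two components are either both accepting — (p2, 5) — or both non-accepting, so no string is accepted by exactly one of the machines: L(R) \ L(S) and L(S) \ L(R) are both empty.
Hence every string is accepted by R iff it is accepted by S, and the two languages coincide.

Yes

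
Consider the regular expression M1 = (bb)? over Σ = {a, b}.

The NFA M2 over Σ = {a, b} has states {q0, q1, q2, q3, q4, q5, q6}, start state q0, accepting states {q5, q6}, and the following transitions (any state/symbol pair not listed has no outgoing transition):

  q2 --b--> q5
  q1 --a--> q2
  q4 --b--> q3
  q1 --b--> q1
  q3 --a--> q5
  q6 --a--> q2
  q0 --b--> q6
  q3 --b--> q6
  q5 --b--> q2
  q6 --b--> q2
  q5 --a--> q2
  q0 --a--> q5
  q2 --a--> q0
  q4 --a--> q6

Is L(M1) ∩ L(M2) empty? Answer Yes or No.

Converting the expression M1 to a DFA (subset construction, then merging equivalent states) gives the minimal DFA with states {r0, r1, r2, r3}, start state r0, accepting states {r0, r3} and transitions r0: a→r1, b→r2; r1: a→r1, b→r1; r2: a→r1, b→r3; r3: a→r1, b→r1.
Exploring the product automaton M1 × M2 from the start pair (r0, q0), following both machines on each input symbol, reaches 7 state pairs: (r0, q0), (r1, q5), (r2, q6), (r1, q2), (r3, q2), (r1, q0), (r1, q6).
M1 accepts in {r0, r3} and M2 accepts in {q5, q6}; no reachable pair has both components accepting, so no string drives both machines to acceptance simultaneously and L(M1) ∩ L(M2) = ∅.
So no string is accepted by both, and the intersection is empty.

Yes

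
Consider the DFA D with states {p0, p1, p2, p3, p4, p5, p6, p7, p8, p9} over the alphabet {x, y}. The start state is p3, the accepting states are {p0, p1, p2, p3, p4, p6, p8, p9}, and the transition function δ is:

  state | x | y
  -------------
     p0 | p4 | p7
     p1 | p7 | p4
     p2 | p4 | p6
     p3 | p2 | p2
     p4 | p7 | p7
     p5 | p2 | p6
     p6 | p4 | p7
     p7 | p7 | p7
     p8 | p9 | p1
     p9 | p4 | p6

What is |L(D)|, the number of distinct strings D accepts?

The useful subgraph on states {p2, p3, p4, p6} is acyclic, so L(D) is finite; the longest accepting path visits 4 useful states, giving maximum string length 3.
Counting accepting paths from p3 by length: 1 of length 0, 2 of length 1, 4 of length 2, 2 of length 3. Total 9.

9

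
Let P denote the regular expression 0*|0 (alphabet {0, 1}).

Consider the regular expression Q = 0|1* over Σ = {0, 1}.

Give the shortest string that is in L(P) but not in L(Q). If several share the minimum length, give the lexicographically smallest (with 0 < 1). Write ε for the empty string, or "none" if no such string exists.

The string 00 is accepted by P but not by Q.
No shorter string lies in the difference, and 00 is the lexicographically first length-2 string in L(P) \ L(Q).

00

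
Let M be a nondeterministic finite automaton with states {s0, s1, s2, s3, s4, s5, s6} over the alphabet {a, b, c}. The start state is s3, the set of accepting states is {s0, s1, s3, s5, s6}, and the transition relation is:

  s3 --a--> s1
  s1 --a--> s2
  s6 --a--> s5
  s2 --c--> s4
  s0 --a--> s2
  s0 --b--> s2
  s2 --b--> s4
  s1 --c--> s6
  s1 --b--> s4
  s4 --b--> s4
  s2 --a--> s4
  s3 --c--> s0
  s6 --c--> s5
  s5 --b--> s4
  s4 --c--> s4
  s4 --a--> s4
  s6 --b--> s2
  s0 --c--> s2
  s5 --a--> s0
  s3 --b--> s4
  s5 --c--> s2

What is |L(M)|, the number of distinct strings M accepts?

8

The useful subgraph on states {s0, s1, s3, s5, s6} is acyclic, so L(M) is finite; the longest accepting path visits 5 useful states, giving maximum string length 4.
Counting accepting paths from s3 by length: 1 of length 0, 2 of length 1, 1 of length 2, 2 of length 3, 2 of length 4. Total 8.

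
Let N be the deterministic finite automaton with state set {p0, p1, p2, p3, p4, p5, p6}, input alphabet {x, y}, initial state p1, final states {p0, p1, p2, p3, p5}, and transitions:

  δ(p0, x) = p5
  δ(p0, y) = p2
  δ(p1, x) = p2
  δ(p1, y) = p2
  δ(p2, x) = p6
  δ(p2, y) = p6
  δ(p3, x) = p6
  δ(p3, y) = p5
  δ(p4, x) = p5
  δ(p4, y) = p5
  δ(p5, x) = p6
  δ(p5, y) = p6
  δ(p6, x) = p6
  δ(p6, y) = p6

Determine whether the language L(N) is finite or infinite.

finite

The useful states (reachable from p1 and able to reach an accepting state) are {p1, p2}.
Restricted to these states the transition graph has no cycle, so every accepting path has bounded length and L is finite.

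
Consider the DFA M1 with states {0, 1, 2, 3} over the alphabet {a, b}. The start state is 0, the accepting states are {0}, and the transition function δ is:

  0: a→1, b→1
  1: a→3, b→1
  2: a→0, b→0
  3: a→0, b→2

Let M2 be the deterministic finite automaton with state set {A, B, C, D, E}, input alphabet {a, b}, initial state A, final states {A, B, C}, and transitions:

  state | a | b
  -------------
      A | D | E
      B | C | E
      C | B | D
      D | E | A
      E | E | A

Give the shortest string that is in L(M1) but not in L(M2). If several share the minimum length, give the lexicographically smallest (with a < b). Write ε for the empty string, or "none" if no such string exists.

The string aaa is accepted by M1 but not by M2.
No shorter string lies in the difference, and aaa is the lexicographically first length-3 string in L(M1) \ L(M2).

aaa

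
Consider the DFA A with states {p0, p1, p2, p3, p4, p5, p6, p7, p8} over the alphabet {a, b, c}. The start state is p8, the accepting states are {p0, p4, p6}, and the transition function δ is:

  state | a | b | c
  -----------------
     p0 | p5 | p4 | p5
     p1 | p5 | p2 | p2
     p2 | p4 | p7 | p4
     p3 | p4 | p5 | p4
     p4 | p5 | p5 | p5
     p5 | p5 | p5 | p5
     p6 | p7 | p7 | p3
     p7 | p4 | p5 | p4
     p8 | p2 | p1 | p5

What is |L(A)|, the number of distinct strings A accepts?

12

The useful subgraph on states {p1, p2, p4, p7, p8} is acyclic, so L(A) is finite; the longest accepting path visits 5 useful states, giving maximum string length 4.
Counting accepting paths from p8 by length: 2 of length 2, 6 of length 3, 4 of length 4. Total 12.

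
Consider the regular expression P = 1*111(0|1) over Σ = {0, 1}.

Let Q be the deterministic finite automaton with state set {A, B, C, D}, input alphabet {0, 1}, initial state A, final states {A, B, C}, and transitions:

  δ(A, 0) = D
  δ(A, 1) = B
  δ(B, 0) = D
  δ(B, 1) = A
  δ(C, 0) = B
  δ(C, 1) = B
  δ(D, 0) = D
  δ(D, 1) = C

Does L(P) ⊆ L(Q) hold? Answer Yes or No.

No

The string 1110 is in L(P) but not in L(Q).
So L(P) ⊄ L(Q).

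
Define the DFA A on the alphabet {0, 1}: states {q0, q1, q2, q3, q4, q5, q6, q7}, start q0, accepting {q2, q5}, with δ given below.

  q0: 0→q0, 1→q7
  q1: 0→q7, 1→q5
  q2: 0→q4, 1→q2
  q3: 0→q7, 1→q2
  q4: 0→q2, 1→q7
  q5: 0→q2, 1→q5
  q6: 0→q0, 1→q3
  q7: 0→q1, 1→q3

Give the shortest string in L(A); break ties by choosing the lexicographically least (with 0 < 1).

101

A breadth-first search from q0 reaches an accepting state first via the path q0 → q7 → q1 → q5 on input 101.
No string of length < 3 is accepted (BFS exhausts all shorter strings without reaching an accepting state), and 101 is the lexicographically least accepting string of length 3.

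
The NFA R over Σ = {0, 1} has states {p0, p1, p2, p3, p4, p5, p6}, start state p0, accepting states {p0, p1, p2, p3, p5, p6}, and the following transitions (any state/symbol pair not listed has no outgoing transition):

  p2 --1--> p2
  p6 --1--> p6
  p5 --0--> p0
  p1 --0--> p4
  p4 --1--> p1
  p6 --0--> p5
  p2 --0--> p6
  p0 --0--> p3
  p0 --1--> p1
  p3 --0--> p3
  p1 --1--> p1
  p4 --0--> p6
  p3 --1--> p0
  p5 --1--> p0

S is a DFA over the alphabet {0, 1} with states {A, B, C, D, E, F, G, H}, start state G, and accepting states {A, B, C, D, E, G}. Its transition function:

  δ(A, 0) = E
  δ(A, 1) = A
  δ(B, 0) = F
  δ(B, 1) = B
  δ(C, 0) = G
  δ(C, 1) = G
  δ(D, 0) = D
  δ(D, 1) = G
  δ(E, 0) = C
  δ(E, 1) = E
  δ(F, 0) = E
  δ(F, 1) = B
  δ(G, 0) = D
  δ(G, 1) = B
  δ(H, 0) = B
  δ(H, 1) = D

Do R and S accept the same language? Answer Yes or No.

Exploring the product automaton R × S from the start pair (p0, G), following both machines on each input symbol, reaches 6 state pairs: (p0, G), (p3, D), (p1, B), (p4, F), (p6, E), (p5, C).
R accepts in {p0, p1, p2, p3, p5, p6} and S accepts in {A, B, C, D, E, G}. In every reachable pair the two components are either both accepting — (p0, G), (p3, D), (p1, B), (p6, E), (p5, C) — or both non-accepting, so no string is accepted by exactly one of the machines: L(R) \ L(S) and L(S) \ L(R) are both empty.
Hence every string is accepted by R iff it is accepted by S, and the two languages coincide.

Yes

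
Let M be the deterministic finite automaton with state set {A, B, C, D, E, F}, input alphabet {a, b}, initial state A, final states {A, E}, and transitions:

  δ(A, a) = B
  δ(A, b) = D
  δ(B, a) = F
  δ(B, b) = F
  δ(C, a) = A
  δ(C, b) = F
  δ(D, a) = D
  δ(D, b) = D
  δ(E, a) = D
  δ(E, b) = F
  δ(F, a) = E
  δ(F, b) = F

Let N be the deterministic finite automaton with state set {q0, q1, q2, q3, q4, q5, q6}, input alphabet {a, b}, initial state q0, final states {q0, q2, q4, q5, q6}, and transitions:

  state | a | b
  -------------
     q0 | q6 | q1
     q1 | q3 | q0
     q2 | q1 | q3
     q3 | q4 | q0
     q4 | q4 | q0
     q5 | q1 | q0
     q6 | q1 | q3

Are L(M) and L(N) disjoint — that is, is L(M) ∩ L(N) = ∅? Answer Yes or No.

The empty string ε is accepted by both M and N.
Hence L(M) ∩ L(N) ≠ ∅.

No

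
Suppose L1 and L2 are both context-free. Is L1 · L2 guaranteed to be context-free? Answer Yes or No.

Take grammars for L₁ and L₂ with disjoint nonterminals and start symbols S₁, S₂; adding a new start symbol with S → S₁S₂ gives a context-free grammar for L₁L₂.
So the context-free languages are closed under concatenation.

Yes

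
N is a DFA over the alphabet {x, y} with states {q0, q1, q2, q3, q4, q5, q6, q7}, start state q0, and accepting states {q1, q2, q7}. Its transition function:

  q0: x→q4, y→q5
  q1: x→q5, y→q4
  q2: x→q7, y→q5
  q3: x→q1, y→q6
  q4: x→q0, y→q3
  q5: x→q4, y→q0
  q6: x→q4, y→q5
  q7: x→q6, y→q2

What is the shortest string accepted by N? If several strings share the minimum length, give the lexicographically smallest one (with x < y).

xyx

A breadth-first search from q0 reaches an accepting state first via the path q0 → q4 → q3 → q1 on input xyx.
No string of length < 3 is accepted (BFS exhausts all shorter strings without reaching an accepting state), and xyx is the lexicographically least accepting string of length 3.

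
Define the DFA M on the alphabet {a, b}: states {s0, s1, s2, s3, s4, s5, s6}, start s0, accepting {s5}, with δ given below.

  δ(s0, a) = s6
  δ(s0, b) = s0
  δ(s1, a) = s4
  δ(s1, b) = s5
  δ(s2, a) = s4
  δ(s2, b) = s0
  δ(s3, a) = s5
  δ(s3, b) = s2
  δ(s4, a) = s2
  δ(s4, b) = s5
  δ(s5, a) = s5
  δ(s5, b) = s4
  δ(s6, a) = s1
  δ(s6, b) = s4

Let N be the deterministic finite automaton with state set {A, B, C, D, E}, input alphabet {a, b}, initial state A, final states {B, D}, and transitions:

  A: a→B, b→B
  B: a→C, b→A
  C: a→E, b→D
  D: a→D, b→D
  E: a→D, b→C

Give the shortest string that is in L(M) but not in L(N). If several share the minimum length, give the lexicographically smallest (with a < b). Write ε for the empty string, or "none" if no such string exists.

The string aaab is accepted by M but not by N.
No shorter string lies in the difference, and aaab is the lexicographically first length-4 string in L(M) \ L(N).

aaab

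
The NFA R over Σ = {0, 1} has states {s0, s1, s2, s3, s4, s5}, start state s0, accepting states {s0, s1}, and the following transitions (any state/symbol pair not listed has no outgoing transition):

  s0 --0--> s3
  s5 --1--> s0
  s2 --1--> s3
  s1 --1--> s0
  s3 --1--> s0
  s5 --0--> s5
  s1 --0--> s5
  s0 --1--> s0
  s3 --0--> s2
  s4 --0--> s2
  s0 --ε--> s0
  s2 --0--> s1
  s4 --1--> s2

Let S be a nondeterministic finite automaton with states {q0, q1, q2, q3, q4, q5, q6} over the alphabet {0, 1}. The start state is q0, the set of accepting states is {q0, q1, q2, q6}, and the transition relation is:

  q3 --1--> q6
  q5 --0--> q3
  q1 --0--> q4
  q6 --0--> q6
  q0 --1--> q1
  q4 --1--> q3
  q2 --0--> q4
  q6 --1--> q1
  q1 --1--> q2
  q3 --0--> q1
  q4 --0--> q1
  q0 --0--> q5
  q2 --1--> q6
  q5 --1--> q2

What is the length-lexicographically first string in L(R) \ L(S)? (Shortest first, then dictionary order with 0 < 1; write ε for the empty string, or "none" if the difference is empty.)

The string 101 is accepted by R but not by S.
No shorter string lies in the difference, and 101 is the lexicographically first length-3 string in L(R) \ L(S).

101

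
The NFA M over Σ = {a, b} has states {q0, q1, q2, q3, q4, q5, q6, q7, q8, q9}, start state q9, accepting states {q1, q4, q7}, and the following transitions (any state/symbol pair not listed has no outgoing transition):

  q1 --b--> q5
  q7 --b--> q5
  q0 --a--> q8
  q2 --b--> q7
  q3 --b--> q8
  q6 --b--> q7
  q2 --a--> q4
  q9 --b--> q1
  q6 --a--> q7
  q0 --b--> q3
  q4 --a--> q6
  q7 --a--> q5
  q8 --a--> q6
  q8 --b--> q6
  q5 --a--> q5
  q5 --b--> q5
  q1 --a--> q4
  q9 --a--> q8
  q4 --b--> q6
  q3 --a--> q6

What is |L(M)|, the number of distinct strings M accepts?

10

The useful subgraph on states {q1, q4, q6, q7, q8, q9} is acyclic, so L(M) is finite; the longest accepting path visits 5 useful states, giving maximum string length 4.
Counting accepting paths from q9 by length: 1 of length 1, 1 of length 2, 4 of length 3, 4 of length 4. Total 10.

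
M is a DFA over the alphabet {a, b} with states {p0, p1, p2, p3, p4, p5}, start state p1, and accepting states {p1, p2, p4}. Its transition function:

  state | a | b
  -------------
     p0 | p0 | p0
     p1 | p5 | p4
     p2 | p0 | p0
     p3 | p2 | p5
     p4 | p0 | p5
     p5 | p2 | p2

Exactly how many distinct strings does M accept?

6

The useful subgraph on states {p1, p2, p4, p5} is acyclic, so L(M) is finite; the longest accepting path visits 4 useful states, giving maximum string length 3.
Counting accepting paths from p1 by length: 1 of length 0, 1 of length 1, 2 of length 2, 2 of length 3. Total 6.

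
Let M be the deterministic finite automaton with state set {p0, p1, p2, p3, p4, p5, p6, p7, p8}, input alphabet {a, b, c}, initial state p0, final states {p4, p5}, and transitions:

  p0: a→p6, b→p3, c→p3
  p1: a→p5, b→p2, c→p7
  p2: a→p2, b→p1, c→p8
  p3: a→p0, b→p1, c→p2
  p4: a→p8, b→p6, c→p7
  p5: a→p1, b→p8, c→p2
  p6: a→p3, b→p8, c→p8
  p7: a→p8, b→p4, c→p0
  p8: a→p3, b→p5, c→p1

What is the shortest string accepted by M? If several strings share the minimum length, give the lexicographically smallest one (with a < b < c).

abb

A breadth-first search from p0 reaches an accepting state first via the path p0 → p6 → p8 → p5 on input abb.
No string of length < 3 is accepted (BFS exhausts all shorter strings without reaching an accepting state), and abb is the lexicographically least accepting string of length 3.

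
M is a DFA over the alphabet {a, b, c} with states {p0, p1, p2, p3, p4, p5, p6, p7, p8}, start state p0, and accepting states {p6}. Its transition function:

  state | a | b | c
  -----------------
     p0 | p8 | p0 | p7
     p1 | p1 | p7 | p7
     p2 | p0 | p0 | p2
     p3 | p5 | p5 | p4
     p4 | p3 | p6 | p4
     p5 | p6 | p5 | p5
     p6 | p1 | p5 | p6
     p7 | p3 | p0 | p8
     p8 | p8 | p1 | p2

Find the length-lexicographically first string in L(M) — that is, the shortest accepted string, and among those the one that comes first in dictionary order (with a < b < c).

A breadth-first search from p0 reaches an accepting state first via the path p0 → p7 → p3 → p5 → p6 on input caaa.
No string of length < 4 is accepted (BFS exhausts all shorter strings without reaching an accepting state), and caaa is the lexicographically least accepting string of length 4.

caaa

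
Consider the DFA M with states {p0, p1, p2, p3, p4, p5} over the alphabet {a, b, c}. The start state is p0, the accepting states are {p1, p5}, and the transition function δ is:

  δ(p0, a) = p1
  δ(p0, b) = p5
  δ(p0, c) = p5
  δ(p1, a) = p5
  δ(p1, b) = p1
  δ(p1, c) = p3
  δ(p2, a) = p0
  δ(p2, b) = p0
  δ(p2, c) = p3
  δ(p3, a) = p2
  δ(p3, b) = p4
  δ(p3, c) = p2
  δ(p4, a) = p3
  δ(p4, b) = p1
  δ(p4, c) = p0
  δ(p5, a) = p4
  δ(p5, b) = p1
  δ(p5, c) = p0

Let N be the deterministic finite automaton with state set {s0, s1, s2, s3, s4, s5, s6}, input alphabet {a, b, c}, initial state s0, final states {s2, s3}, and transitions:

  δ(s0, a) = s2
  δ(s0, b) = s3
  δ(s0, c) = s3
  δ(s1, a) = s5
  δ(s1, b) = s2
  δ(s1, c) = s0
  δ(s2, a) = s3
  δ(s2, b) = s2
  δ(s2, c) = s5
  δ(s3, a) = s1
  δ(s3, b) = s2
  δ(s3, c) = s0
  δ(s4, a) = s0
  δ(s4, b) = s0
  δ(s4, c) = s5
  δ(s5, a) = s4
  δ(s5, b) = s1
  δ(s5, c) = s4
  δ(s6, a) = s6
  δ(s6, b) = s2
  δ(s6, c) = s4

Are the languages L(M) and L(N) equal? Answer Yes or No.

Exploring the product automaton M × N from the start pair (p0, s0), following both machines on each input symbol, reaches 6 state pairs: (p0, s0), (p1, s2), (p5, s3), (p3, s5), (p4, s1), (p2, s4).
M accepts in {p1, p5} and N accepts in {s2, s3}. In every reachable pair the two components are either both accepting — (p1, s2), (p5, s3) — or both non-accepting, so no string is accepted by exactly one of the machines: L(M) \ L(N) and L(N) \ L(M) are both empty.
Hence every string is accepted by M iff it is accepted by N, and the two languages coincide.

Yes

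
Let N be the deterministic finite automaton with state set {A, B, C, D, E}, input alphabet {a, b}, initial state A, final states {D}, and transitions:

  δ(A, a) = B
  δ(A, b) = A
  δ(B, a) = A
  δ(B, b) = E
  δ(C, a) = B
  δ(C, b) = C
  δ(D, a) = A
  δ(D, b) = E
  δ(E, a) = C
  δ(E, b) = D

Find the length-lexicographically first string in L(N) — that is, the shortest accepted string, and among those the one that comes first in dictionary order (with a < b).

A breadth-first search from A reaches an accepting state first via the path A → B → E → D on input abb.
No string of length < 3 is accepted (BFS exhausts all shorter strings without reaching an accepting state), and abb is the lexicographically least accepting string of length 3.

abb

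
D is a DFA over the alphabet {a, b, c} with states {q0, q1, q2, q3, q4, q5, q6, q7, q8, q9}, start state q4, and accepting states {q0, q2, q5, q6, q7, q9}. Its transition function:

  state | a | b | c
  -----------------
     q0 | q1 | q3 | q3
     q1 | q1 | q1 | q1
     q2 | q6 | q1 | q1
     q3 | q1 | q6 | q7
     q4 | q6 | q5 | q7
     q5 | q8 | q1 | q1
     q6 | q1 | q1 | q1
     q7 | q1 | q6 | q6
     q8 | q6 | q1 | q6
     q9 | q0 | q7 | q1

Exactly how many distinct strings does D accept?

7

The useful subgraph on states {q4, q5, q6, q7, q8} is acyclic, so L(D) is finite; the longest accepting path visits 4 useful states, giving maximum string length 3.
Counting accepting paths from q4 by length: 3 of length 1, 2 of length 2, 2 of length 3. Total 7.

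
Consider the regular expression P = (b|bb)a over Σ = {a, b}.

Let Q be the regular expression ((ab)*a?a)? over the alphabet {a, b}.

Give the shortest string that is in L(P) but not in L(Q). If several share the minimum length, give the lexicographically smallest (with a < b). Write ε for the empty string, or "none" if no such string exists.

ba

The string ba is accepted by P but not by Q.
No shorter string lies in the difference, and ba is the lexicographically first length-2 string in L(P) \ L(Q).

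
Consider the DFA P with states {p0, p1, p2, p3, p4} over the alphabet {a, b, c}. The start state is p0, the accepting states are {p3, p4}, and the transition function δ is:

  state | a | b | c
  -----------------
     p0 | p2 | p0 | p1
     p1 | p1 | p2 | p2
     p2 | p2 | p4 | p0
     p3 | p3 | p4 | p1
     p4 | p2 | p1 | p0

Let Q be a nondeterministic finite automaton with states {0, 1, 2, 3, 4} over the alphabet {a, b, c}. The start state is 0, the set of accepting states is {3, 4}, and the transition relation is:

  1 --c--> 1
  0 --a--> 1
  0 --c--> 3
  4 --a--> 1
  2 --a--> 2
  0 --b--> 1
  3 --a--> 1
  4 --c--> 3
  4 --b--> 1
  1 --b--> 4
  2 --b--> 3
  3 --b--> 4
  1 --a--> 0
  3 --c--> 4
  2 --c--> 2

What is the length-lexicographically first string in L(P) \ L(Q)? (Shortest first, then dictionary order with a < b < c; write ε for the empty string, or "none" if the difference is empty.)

The string aab is accepted by P but not by Q.
No shorter string lies in the difference, and aab is the lexicographically first length-3 string in L(P) \ L(Q).

aab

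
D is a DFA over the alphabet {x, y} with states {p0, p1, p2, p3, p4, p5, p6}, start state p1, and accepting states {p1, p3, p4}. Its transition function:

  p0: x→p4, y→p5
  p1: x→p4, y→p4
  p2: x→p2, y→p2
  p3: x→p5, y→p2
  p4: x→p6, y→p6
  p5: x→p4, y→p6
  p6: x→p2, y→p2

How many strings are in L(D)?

The useful subgraph on states {p1, p4} is acyclic, so L(D) is finite; the longest accepting path visits 2 useful states, giving maximum string length 1.
Counting accepting paths from p1 by length: 1 of length 0, 2 of length 1. Total 3.

3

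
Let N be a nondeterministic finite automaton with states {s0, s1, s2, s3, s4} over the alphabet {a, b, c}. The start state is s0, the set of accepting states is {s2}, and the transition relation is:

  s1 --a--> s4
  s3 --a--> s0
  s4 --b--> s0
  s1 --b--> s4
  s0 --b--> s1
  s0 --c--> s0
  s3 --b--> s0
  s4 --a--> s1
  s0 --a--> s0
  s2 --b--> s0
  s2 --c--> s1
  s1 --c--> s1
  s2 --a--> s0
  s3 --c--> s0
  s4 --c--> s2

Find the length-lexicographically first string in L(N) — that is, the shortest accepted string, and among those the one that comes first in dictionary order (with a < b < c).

bac

A breadth-first search from s0 reaches an accepting state first via the path s0 → s1 → s4 → s2 on input bac.
No string of length < 3 is accepted (BFS exhausts all shorter strings without reaching an accepting state), and bac is the lexicographically least accepting string of length 3.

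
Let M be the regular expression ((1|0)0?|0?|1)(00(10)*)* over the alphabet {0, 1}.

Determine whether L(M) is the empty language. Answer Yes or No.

No

The empty string ε matches the expression, so it belongs to L(M).
Since L(M) contains at least one string, it is not empty.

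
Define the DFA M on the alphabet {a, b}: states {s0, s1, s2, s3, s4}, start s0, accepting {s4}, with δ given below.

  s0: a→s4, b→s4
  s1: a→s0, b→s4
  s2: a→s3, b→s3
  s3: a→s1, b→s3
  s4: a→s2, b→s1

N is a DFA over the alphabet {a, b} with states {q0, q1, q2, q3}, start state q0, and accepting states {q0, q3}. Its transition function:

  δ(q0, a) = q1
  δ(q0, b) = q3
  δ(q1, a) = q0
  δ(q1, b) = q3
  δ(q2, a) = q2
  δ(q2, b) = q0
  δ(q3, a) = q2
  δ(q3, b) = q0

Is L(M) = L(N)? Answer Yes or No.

The string a is accepted by M but rejected by N.
So L(M) ≠ L(N).

No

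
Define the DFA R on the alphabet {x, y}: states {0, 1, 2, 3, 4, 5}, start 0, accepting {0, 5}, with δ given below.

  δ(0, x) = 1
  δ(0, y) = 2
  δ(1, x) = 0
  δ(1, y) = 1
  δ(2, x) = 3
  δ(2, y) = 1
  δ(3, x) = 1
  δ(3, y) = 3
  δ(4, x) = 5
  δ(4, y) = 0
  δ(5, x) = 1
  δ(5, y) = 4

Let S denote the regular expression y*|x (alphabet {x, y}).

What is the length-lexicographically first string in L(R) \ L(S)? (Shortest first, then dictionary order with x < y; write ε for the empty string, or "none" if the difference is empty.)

The string xx is accepted by R but not by S.
No shorter string lies in the difference, and xx is the lexicographically first length-2 string in L(R) \ L(S).

xx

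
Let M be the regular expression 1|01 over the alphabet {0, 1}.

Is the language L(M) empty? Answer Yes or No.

No

The string 1 matches the expression, so it belongs to L(M).
Since L(M) contains at least one string, it is not empty.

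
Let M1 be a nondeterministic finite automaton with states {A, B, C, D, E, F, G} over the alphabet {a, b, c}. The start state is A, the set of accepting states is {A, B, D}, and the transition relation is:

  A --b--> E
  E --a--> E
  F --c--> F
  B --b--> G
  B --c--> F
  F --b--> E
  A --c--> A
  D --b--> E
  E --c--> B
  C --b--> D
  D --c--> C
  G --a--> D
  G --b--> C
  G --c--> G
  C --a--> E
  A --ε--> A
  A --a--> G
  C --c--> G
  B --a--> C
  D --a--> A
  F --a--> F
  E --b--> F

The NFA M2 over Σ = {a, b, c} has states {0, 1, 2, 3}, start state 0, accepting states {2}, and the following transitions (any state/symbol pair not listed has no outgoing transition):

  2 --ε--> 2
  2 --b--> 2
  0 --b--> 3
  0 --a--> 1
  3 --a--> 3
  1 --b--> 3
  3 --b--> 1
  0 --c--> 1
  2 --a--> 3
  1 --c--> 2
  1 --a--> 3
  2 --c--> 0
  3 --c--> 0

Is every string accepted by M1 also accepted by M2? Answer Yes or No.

The empty string ε is in L(M1) but not in L(M2).
So L(M1) ⊄ L(M2).

No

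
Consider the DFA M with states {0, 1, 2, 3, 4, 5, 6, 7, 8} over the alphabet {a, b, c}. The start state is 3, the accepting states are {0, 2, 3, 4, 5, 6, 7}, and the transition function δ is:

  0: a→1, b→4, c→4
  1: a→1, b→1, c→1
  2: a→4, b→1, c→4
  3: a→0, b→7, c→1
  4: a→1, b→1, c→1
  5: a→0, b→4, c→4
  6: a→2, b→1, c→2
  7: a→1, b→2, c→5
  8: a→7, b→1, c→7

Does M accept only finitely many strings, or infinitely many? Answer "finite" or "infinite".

The useful states (reachable from 3 and able to reach an accepting state) are {0, 2, 3, 4, 5, 7}.
Restricted to these states the transition graph has no cycle, so every accepting path has bounded length and L is finite.

finite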